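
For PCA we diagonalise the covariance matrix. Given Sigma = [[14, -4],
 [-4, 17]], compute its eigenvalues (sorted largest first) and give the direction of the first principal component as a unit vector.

Step 1 — characteristic polynomial of 2×2 Sigma:
  det(Sigma - λI) = λ² - trace · λ + det = 0.
  trace = 14 + 17 = 31, det = 14·17 - (-4)² = 222.
Step 2 — discriminant:
  Δ = trace² - 4·det = 961 - 888 = 73.
Step 3 — eigenvalues:
  λ = (trace ± √Δ)/2 = (31 ± 8.544)/2,
  λ_1 = 19.772,  λ_2 = 11.228.

Step 4 — unit eigenvector for λ_1: solve (Sigma - λ_1 I)v = 0. First row:
  (14 - 19.772)·v_x + (-4)·v_y = 0, i.e. (-5.772)·v_x + (-4)·v_y = 0,
  so v ∝ (b, λ_1 - a) = (-4, 5.772); multiply by -1 so the first entry is positive: u = (4, -5.772).
  ||u|| = √((4)² + (-5.772)²) = √(49.316) ≈ 7.0225,
  v_1 = u/||u|| ≈ (0.5696, -0.8219) (||v_1|| = 1).

λ_1 = 19.772,  λ_2 = 11.228;  v_1 ≈ (0.5696, -0.8219)


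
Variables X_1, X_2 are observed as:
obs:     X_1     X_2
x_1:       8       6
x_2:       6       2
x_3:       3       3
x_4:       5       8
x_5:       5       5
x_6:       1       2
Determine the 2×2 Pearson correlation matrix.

Step 1 — column means:
  mean(X_1) = (8 + 6 + 3 + 5 + 5 + 1) / 6 = 28/6 = 4.6667
  mean(X_2) = (6 + 2 + 3 + 8 + 5 + 2) / 6 = 26/6 = 4.3333

Step 2 — sample variances and covariances s[i,j] = (1/(n-1)) · Σ_k (x_{k,i} - mean_i) · (x_{k,j} - mean_j), with n-1 = 5:
  s[X_1,X_1] = ((3.3333)·(3.3333) + (1.3333)·(1.3333) + (-1.6667)·(-1.6667) + (0.3333)·(0.3333) + (0.3333)·(0.3333) + (-3.6667)·(-3.6667)) / 5 = 29.3333/5 = 5.8667
  s[X_1,X_2] = ((3.3333)·(1.6667) + (1.3333)·(-2.3333) + (-1.6667)·(-1.3333) + (0.3333)·(3.6667) + (0.3333)·(0.6667) + (-3.6667)·(-2.3333)) / 5 = 14.6667/5 = 2.9333
  s[X_2,X_2] = ((1.6667)·(1.6667) + (-2.3333)·(-2.3333) + (-1.3333)·(-1.3333) + (3.6667)·(3.6667) + (0.6667)·(0.6667) + (-2.3333)·(-2.3333)) / 5 = 29.3333/5 = 5.8667
  Sample standard deviations s_i = √(s[i,i]):
  s(X_1) = √(5.8667) = 2.4221
  s(X_2) = √(5.8667) = 2.4221

Step 3 — r_{ij} = s_{ij} / (s_i · s_j):
  r[X_1,X_1] = 1 (diagonal).
  r[X_1,X_2] = 2.9333 / (2.4221 · 2.4221) = 2.9333 / 5.8667 = 0.5
  r[X_2,X_2] = 1 (diagonal).

R is symmetric with unit diagonal. Assembling:

R = [[1, 0.5],
 [0.5, 1]]


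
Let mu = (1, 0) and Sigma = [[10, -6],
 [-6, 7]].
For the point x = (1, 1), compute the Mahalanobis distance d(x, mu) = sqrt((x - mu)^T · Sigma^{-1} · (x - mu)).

Step 1 — centre the observation: (x - mu) = (0, 1).

Step 2 — invert Sigma. det(Sigma) = 10·7 - (-6)² = 34.
  Sigma^{-1} = (1/det) · [[d, -b], [-b, a]] = [[0.2059, 0.1765],
 [0.1765, 0.2941]].

Step 3 — form the quadratic (x - mu)^T · Sigma^{-1} · (x - mu):
  Sigma^{-1} · (x - mu) = (0.1765, 0.2941).
  (x - mu)^T · [Sigma^{-1} · (x - mu)] = (0)·(0.1765) + (1)·(0.2941) = 0.2941.

Step 4 — take square root: d = √(0.2941) ≈ 0.5423.

d(x, mu) = √(0.2941) ≈ 0.5423


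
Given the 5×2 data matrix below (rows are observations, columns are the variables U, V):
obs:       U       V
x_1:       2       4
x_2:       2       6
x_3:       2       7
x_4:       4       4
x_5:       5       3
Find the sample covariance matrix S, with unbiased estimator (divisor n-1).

Step 1 — column means:
  mean(U) = (2 + 2 + 2 + 4 + 5) / 5 = 15/5 = 3
  mean(V) = (4 + 6 + 7 + 4 + 3) / 5 = 24/5 = 4.8

Step 2 — sample covariance S[i,j] = (1/(n-1)) · Σ_k (x_{k,i} - mean_i) · (x_{k,j} - mean_j), with n-1 = 4.
  S[U,U] = ((-1)·(-1) + (-1)·(-1) + (-1)·(-1) + (1)·(1) + (2)·(2)) / 4 = 8/4 = 2
  S[U,V] = ((-1)·(-0.8) + (-1)·(1.2) + (-1)·(2.2) + (1)·(-0.8) + (2)·(-1.8)) / 4 = -7/4 = -1.75
  S[V,V] = ((-0.8)·(-0.8) + (1.2)·(1.2) + (2.2)·(2.2) + (-0.8)·(-0.8) + (-1.8)·(-1.8)) / 4 = 10.8/4 = 2.7

S is symmetric (S[j,i] = S[i,j]). Assembling:

S = [[2, -1.75],
 [-1.75, 2.7]]


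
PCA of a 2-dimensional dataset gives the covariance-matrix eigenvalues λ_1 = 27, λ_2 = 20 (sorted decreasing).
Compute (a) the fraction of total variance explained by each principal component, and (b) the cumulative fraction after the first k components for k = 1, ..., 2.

Step 1 — total variance = trace(Sigma) = Σ λ_i = 27 + 20 = 47.

Step 2 — fraction explained by component i = λ_i / Σ λ:
  PC1: 27/47 = 0.5745
  PC2: 20/47 = 0.4255

Step 3 — cumulative fraction after k components = (λ_1 + ... + λ_k) / Σ λ:
  k = 1: 27/47 = 0.5745
  k = 2: (27 + 20)/47 = 47/47 = 1

Summary (fraction, with percent):

explained: PC1 0.5745 (57.45%), PC2 0.4255 (42.55%);  cumulative: 0.5745, 1


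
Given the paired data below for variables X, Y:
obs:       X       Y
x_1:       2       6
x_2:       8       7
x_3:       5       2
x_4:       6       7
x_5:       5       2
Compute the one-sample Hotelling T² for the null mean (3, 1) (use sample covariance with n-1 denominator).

Step 1 — sample mean vector:
  mean(X) = (2 + 8 + 5 + 6 + 5) / 5 = 26/5 = 5.2
  mean(Y) = (6 + 7 + 2 + 7 + 2) / 5 = 24/5 = 4.8
  x̄ = (5.2, 4.8),  deviation x̄ - mu_0 = (5.2, 4.8) - (3, 1) = (2.2, 3.8).

Step 2 — sample covariance matrix, S[i,j] = (1/(n-1)) · Σ_k (x_{k,i} - mean_i) · (x_{k,j} - mean_j), divisor n-1 = 4:
  S[X,X] = ((-3.2)·(-3.2) + (2.8)·(2.8) + (-0.2)·(-0.2) + (0.8)·(0.8) + (-0.2)·(-0.2)) / 4 = 18.8/4 = 4.7
  S[X,Y] = ((-3.2)·(1.2) + (2.8)·(2.2) + (-0.2)·(-2.8) + (0.8)·(2.2) + (-0.2)·(-2.8)) / 4 = 5.2/4 = 1.3
  S[Y,Y] = ((1.2)·(1.2) + (2.2)·(2.2) + (-2.8)·(-2.8) + (2.2)·(2.2) + (-2.8)·(-2.8)) / 4 = 26.8/4 = 6.7
  S = [[4.7, 1.3],
 [1.3, 6.7]].

Step 3 — invert S. det(S) = 4.7·6.7 - (1.3)² = 29.8.
  S^{-1} = (1/det) · [[d, -b], [-b, a]] = [[0.2248, -0.0436],
 [-0.0436, 0.1577]].

Step 4 — quadratic form (x̄ - mu_0)^T · S^{-1} · (x̄ - mu_0):
  S^{-1} · (x̄ - mu_0) = (0.3289, 0.5034),
  (x̄ - mu_0)^T · [...] = (2.2)·(0.3289) + (3.8)·(0.5034) = 2.6362.

Step 5 — scale by n: T² = 5 · 2.6362 = 13.1812.

T² ≈ 13.1812


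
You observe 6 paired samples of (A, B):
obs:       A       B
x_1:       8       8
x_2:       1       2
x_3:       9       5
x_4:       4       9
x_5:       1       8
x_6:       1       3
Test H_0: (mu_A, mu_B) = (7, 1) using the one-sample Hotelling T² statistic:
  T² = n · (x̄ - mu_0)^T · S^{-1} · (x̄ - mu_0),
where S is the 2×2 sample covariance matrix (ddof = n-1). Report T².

Step 1 — sample mean vector:
  mean(A) = (8 + 1 + 9 + 4 + 1 + 1) / 6 = 24/6 = 4
  mean(B) = (8 + 2 + 5 + 9 + 8 + 3) / 6 = 35/6 = 5.8333
  x̄ = (4, 5.8333),  deviation x̄ - mu_0 = (4, 5.8333) - (7, 1) = (-3, 4.8333).

Step 2 — sample covariance matrix, S[i,j] = (1/(n-1)) · Σ_k (x_{k,i} - mean_i) · (x_{k,j} - mean_j), divisor n-1 = 5:
  S[A,A] = ((4)·(4) + (-3)·(-3) + (5)·(5) + (0)·(0) + (-3)·(-3) + (-3)·(-3)) / 5 = 68/5 = 13.6
  S[A,B] = ((4)·(2.1667) + (-3)·(-3.8333) + (5)·(-0.8333) + (0)·(3.1667) + (-3)·(2.1667) + (-3)·(-2.8333)) / 5 = 18/5 = 3.6
  S[B,B] = ((2.1667)·(2.1667) + (-3.8333)·(-3.8333) + (-0.8333)·(-0.8333) + (3.1667)·(3.1667) + (2.1667)·(2.1667) + (-2.8333)·(-2.8333)) / 5 = 42.8333/5 = 8.5667
  S = [[13.6, 3.6],
 [3.6, 8.5667]].

Step 3 — invert S. det(S) = 13.6·8.5667 - (3.6)² = 103.5467.
  S^{-1} = (1/det) · [[d, -b], [-b, a]] = [[0.0827, -0.0348],
 [-0.0348, 0.1313]].

Step 4 — quadratic form (x̄ - mu_0)^T · S^{-1} · (x̄ - mu_0):
  S^{-1} · (x̄ - mu_0) = (-0.4162, 0.7391),
  (x̄ - mu_0)^T · [...] = (-3)·(-0.4162) + (4.8333)·(0.7391) = 4.8211.

Step 5 — scale by n: T² = 6 · 4.8211 = 28.9267.

T² ≈ 28.9267


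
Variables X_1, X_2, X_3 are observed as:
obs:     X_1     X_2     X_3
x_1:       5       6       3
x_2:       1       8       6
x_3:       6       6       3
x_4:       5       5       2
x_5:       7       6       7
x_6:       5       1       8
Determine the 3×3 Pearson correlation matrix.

Step 1 — column means:
  mean(X_1) = (5 + 1 + 6 + 5 + 7 + 5) / 6 = 29/6 = 4.8333
  mean(X_2) = (6 + 8 + 6 + 5 + 6 + 1) / 6 = 32/6 = 5.3333
  mean(X_3) = (3 + 6 + 3 + 2 + 7 + 8) / 6 = 29/6 = 4.8333

Step 2 — sample variances and covariances s[i,j] = (1/(n-1)) · Σ_k (x_{k,i} - mean_i) · (x_{k,j} - mean_j), with n-1 = 5:
  s[X_1,X_1] = ((0.1667)·(0.1667) + (-3.8333)·(-3.8333) + (1.1667)·(1.1667) + (0.1667)·(0.1667) + (2.1667)·(2.1667) + (0.1667)·(0.1667)) / 5 = 20.8333/5 = 4.1667
  s[X_1,X_2] = ((0.1667)·(0.6667) + (-3.8333)·(2.6667) + (1.1667)·(0.6667) + (0.1667)·(-0.3333) + (2.1667)·(0.6667) + (0.1667)·(-4.3333)) / 5 = -8.6667/5 = -1.7333
  s[X_1,X_3] = ((0.1667)·(-1.8333) + (-3.8333)·(1.1667) + (1.1667)·(-1.8333) + (0.1667)·(-2.8333) + (2.1667)·(2.1667) + (0.1667)·(3.1667)) / 5 = -2.1667/5 = -0.4333
  s[X_2,X_2] = ((0.6667)·(0.6667) + (2.6667)·(2.6667) + (0.6667)·(0.6667) + (-0.3333)·(-0.3333) + (0.6667)·(0.6667) + (-4.3333)·(-4.3333)) / 5 = 27.3333/5 = 5.4667
  s[X_2,X_3] = ((0.6667)·(-1.8333) + (2.6667)·(1.1667) + (0.6667)·(-1.8333) + (-0.3333)·(-2.8333) + (0.6667)·(2.1667) + (-4.3333)·(3.1667)) / 5 = -10.6667/5 = -2.1333
  s[X_3,X_3] = ((-1.8333)·(-1.8333) + (1.1667)·(1.1667) + (-1.8333)·(-1.8333) + (-2.8333)·(-2.8333) + (2.1667)·(2.1667) + (3.1667)·(3.1667)) / 5 = 30.8333/5 = 6.1667
  Sample standard deviations s_i = √(s[i,i]):
  s(X_1) = √(4.1667) = 2.0412
  s(X_2) = √(5.4667) = 2.3381
  s(X_3) = √(6.1667) = 2.4833

Step 3 — r_{ij} = s_{ij} / (s_i · s_j):
  r[X_1,X_1] = 1 (diagonal).
  r[X_1,X_2] = -1.7333 / (2.0412 · 2.3381) = -1.7333 / 4.7726 = -0.3632
  r[X_1,X_3] = -0.4333 / (2.0412 · 2.4833) = -0.4333 / 5.069 = -0.0855
  r[X_2,X_2] = 1 (diagonal).
  r[X_2,X_3] = -2.1333 / (2.3381 · 2.4833) = -2.1333 / 5.8061 = -0.3674
  r[X_3,X_3] = 1 (diagonal).

R is symmetric with unit diagonal. Assembling:

R = [[1, -0.3632, -0.0855],
 [-0.3632, 1, -0.3674],
 [-0.0855, -0.3674, 1]]


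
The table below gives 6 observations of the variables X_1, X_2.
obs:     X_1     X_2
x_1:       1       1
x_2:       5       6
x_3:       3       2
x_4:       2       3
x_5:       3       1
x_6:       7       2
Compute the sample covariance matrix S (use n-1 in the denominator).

Step 1 — column means:
  mean(X_1) = (1 + 5 + 3 + 2 + 3 + 7) / 6 = 21/6 = 3.5
  mean(X_2) = (1 + 6 + 2 + 3 + 1 + 2) / 6 = 15/6 = 2.5

Step 2 — sample covariance S[i,j] = (1/(n-1)) · Σ_k (x_{k,i} - mean_i) · (x_{k,j} - mean_j), with n-1 = 5.
  S[X_1,X_1] = ((-2.5)·(-2.5) + (1.5)·(1.5) + (-0.5)·(-0.5) + (-1.5)·(-1.5) + (-0.5)·(-0.5) + (3.5)·(3.5)) / 5 = 23.5/5 = 4.7
  S[X_1,X_2] = ((-2.5)·(-1.5) + (1.5)·(3.5) + (-0.5)·(-0.5) + (-1.5)·(0.5) + (-0.5)·(-1.5) + (3.5)·(-0.5)) / 5 = 7.5/5 = 1.5
  S[X_2,X_2] = ((-1.5)·(-1.5) + (3.5)·(3.5) + (-0.5)·(-0.5) + (0.5)·(0.5) + (-1.5)·(-1.5) + (-0.5)·(-0.5)) / 5 = 17.5/5 = 3.5

S is symmetric (S[j,i] = S[i,j]). Assembling:

S = [[4.7, 1.5],
 [1.5, 3.5]]


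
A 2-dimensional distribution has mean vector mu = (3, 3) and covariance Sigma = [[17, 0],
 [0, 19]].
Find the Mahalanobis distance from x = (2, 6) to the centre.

Step 1 — centre the observation: (x - mu) = (-1, 3).

Step 2 — invert Sigma. det(Sigma) = 17·19 - (0)² = 323.
  Sigma^{-1} = (1/det) · [[d, -b], [-b, a]] = [[0.0588, 0],
 [0, 0.0526]].

Step 3 — form the quadratic (x - mu)^T · Sigma^{-1} · (x - mu):
  Sigma^{-1} · (x - mu) = (-0.0588, 0.1579).
  (x - mu)^T · [Sigma^{-1} · (x - mu)] = (-1)·(-0.0588) + (3)·(0.1579) = 0.5325.

Step 4 — take square root: d = √(0.5325) ≈ 0.7297.

d(x, mu) = √(0.5325) ≈ 0.7297


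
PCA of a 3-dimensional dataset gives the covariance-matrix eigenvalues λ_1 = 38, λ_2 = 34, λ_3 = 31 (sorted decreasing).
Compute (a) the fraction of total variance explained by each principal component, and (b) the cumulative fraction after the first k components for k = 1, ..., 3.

Step 1 — total variance = trace(Sigma) = Σ λ_i = 38 + 34 + 31 = 103.

Step 2 — fraction explained by component i = λ_i / Σ λ:
  PC1: 38/103 = 0.3689
  PC2: 34/103 = 0.3301
  PC3: 31/103 = 0.301

Step 3 — cumulative fraction after k components = (λ_1 + ... + λ_k) / Σ λ:
  k = 1: 38/103 = 0.3689
  k = 2: (38 + 34)/103 = 72/103 = 0.699
  k = 3: (38 + 34 + 31)/103 = 103/103 = 1

Summary (fraction, with percent):

explained: PC1 0.3689 (36.89%), PC2 0.3301 (33.01%), PC3 0.301 (30.1%);  cumulative: 0.3689, 0.699, 1


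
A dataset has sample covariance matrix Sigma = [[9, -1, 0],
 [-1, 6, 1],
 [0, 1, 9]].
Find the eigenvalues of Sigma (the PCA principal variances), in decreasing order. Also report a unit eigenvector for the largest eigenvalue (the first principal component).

Step 1 — characteristic polynomial p(λ) = det(λI - Sigma) = λ³ - tr·λ² + c_1·λ - det, where tr = trace, c_1 = sum of the principal 2×2 minors, det = det(Sigma):
  tr = 9 + 6 + 9 = 24,
  c_1 = (9·6 - (-1)²) + (9·9 - (0)²) + (6·9 - (1)²) = 53 + 81 + 53 = 187,
  det = 9·(6·9 - (1)²) - (-1)·((-1)·9 - (1)·(0)) + (0)·((-1)·(1) - 6·(0)) = 9·(53) - (-1)·(-9) + (0)·(-1) = 468.
  So p(λ) = λ³ - 24λ² + 187λ - 468.
Step 2 — look for an integer root (rational root theorem: any rational root is an integer divisor of 468). Testing λ = 9:
  p(9) = 729 - 1944 + 1683 - 468 = 0  ✓
  Dividing out (λ - 9): p(λ) = (λ - 9)(λ² - 15λ + 52).
Step 3 — remaining eigenvalues from the quadratic λ² - 15λ + 52 = 0:
  Δ = 15² - 4·52 = 225 - 208 = 17,  λ = (15 ± √17)/2 = (15 ± 4.1231)/2 ≈ 9.5616 or 5.4384.
  Sorted: λ_1 = 9.5616,  λ_2 = 9,  λ_3 = 5.4384  (check: sum = 24 = tr ✓).

Step 4 — unit eigenvector for λ_1 ≈ 9.5616: v spans the null space of (Sigma - λ_1 I), whose rows are
  r_1 = (-0.5616, -1, 0),  r_2 = (-1, -3.5616, 1),  r_3 = (0, 1, -0.5616).
  v is orthogonal to every row, so take v ∝ r_1 × r_2 = ((-1)·(1) - (0)·(-3.5616), (0)·(-1) - (-0.5616)·(1), (-0.5616)·(-3.5616) - (-1)·(-1)) ≈ (-1, 0.5616, 1).
  Rescale (multiply by -1 so the first nonzero entry is positive): u = (1, -0.5616, -1).
  ||u|| = √((1)² + (-0.5616)² + (-1)²) = √(2.3153) ≈ 1.5216,  v_1 = u/||u|| ≈ (0.6572, -0.369, -0.6572) (||v_1|| = 1).

λ_1 = 9.5616,  λ_2 = 9,  λ_3 = 5.4384;  v_1 ≈ (0.6572, -0.369, -0.6572)


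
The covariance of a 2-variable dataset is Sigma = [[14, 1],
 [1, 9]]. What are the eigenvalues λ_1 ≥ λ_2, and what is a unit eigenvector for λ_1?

Step 1 — characteristic polynomial of 2×2 Sigma:
  det(Sigma - λI) = λ² - trace · λ + det = 0.
  trace = 14 + 9 = 23, det = 14·9 - (1)² = 125.
Step 2 — discriminant:
  Δ = trace² - 4·det = 529 - 500 = 29.
Step 3 — eigenvalues:
  λ = (trace ± √Δ)/2 = (23 ± 5.3852)/2,
  λ_1 = 14.1926,  λ_2 = 8.8074.

Step 4 — unit eigenvector for λ_1: solve (Sigma - λ_1 I)v = 0. First row:
  (14 - 14.1926)·v_x + (1)·v_y = 0, i.e. (-0.1926)·v_x + (1)·v_y = 0,
  so v ∝ (b, λ_1 - a) = (1, 0.1926) = u.
  ||u|| = √((1)² + (0.1926)²) = √(1.0371) ≈ 1.0184,
  v_1 = u/||u|| ≈ (0.982, 0.1891) (||v_1|| = 1).

λ_1 = 14.1926,  λ_2 = 8.8074;  v_1 ≈ (0.982, 0.1891)


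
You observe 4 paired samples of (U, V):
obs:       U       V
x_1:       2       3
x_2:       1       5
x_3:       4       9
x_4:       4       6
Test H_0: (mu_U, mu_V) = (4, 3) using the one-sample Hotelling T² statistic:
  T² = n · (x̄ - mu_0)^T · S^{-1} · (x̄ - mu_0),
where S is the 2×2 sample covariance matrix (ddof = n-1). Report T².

Step 1 — sample mean vector:
  mean(U) = (2 + 1 + 4 + 4) / 4 = 11/4 = 2.75
  mean(V) = (3 + 5 + 9 + 6) / 4 = 23/4 = 5.75
  x̄ = (2.75, 5.75),  deviation x̄ - mu_0 = (2.75, 5.75) - (4, 3) = (-1.25, 2.75).

Step 2 — sample covariance matrix, S[i,j] = (1/(n-1)) · Σ_k (x_{k,i} - mean_i) · (x_{k,j} - mean_j), divisor n-1 = 3:
  S[U,U] = ((-0.75)·(-0.75) + (-1.75)·(-1.75) + (1.25)·(1.25) + (1.25)·(1.25)) / 3 = 6.75/3 = 2.25
  S[U,V] = ((-0.75)·(-2.75) + (-1.75)·(-0.75) + (1.25)·(3.25) + (1.25)·(0.25)) / 3 = 7.75/3 = 2.5833
  S[V,V] = ((-2.75)·(-2.75) + (-0.75)·(-0.75) + (3.25)·(3.25) + (0.25)·(0.25)) / 3 = 18.75/3 = 6.25
  S = [[2.25, 2.5833],
 [2.5833, 6.25]].

Step 3 — invert S. det(S) = 2.25·6.25 - (2.5833)² = 7.3889.
  S^{-1} = (1/det) · [[d, -b], [-b, a]] = [[0.8459, -0.3496],
 [-0.3496, 0.3045]].

Step 4 — quadratic form (x̄ - mu_0)^T · S^{-1} · (x̄ - mu_0):
  S^{-1} · (x̄ - mu_0) = (-2.0188, 1.2744),
  (x̄ - mu_0)^T · [...] = (-1.25)·(-2.0188) + (2.75)·(1.2744) = 6.0282.

Step 5 — scale by n: T² = 4 · 6.0282 = 24.1128.

T² ≈ 24.1128


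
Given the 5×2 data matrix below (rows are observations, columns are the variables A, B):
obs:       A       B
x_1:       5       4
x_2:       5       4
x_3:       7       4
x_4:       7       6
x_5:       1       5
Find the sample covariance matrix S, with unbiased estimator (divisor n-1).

Step 1 — column means:
  mean(A) = (5 + 5 + 7 + 7 + 1) / 5 = 25/5 = 5
  mean(B) = (4 + 4 + 4 + 6 + 5) / 5 = 23/5 = 4.6

Step 2 — sample covariance S[i,j] = (1/(n-1)) · Σ_k (x_{k,i} - mean_i) · (x_{k,j} - mean_j), with n-1 = 4.
  S[A,A] = ((0)·(0) + (0)·(0) + (2)·(2) + (2)·(2) + (-4)·(-4)) / 4 = 24/4 = 6
  S[A,B] = ((0)·(-0.6) + (0)·(-0.6) + (2)·(-0.6) + (2)·(1.4) + (-4)·(0.4)) / 4 = 0/4 = 0
  S[B,B] = ((-0.6)·(-0.6) + (-0.6)·(-0.6) + (-0.6)·(-0.6) + (1.4)·(1.4) + (0.4)·(0.4)) / 4 = 3.2/4 = 0.8

S is symmetric (S[j,i] = S[i,j]). Assembling:

S = [[6, 0],
 [0, 0.8]]


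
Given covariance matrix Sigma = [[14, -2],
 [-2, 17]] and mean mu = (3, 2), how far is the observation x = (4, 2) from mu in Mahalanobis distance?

Step 1 — centre the observation: (x - mu) = (1, 0).

Step 2 — invert Sigma. det(Sigma) = 14·17 - (-2)² = 234.
  Sigma^{-1} = (1/det) · [[d, -b], [-b, a]] = [[0.0726, 0.0085],
 [0.0085, 0.0598]].

Step 3 — form the quadratic (x - mu)^T · Sigma^{-1} · (x - mu):
  Sigma^{-1} · (x - mu) = (0.0726, 0.0085).
  (x - mu)^T · [Sigma^{-1} · (x - mu)] = (1)·(0.0726) + (0)·(0.0085) = 0.0726.

Step 4 — take square root: d = √(0.0726) ≈ 0.2695.

d(x, mu) = √(0.0726) ≈ 0.2695


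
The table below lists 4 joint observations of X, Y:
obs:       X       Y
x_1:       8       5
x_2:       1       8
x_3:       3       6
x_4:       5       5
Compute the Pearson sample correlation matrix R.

Step 1 — column means:
  mean(X) = (8 + 1 + 3 + 5) / 4 = 17/4 = 4.25
  mean(Y) = (5 + 8 + 6 + 5) / 4 = 24/4 = 6

Step 2 — sample variances and covariances s[i,j] = (1/(n-1)) · Σ_k (x_{k,i} - mean_i) · (x_{k,j} - mean_j), with n-1 = 3:
  s[X,X] = ((3.75)·(3.75) + (-3.25)·(-3.25) + (-1.25)·(-1.25) + (0.75)·(0.75)) / 3 = 26.75/3 = 8.9167
  s[X,Y] = ((3.75)·(-1) + (-3.25)·(2) + (-1.25)·(0) + (0.75)·(-1)) / 3 = -11/3 = -3.6667
  s[Y,Y] = ((-1)·(-1) + (2)·(2) + (0)·(0) + (-1)·(-1)) / 3 = 6/3 = 2
  Sample standard deviations s_i = √(s[i,i]):
  s(X) = √(8.9167) = 2.9861
  s(Y) = √(2) = 1.4142

Step 3 — r_{ij} = s_{ij} / (s_i · s_j):
  r[X,X] = 1 (diagonal).
  r[X,Y] = -3.6667 / (2.9861 · 1.4142) = -3.6667 / 4.223 = -0.8683
  r[Y,Y] = 1 (diagonal).

R is symmetric with unit diagonal. Assembling:

R = [[1, -0.8683],
 [-0.8683, 1]]


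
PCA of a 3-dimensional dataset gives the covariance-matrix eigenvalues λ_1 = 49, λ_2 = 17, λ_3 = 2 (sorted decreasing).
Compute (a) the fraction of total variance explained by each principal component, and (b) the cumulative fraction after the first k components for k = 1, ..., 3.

Step 1 — total variance = trace(Sigma) = Σ λ_i = 49 + 17 + 2 = 68.

Step 2 — fraction explained by component i = λ_i / Σ λ:
  PC1: 49/68 = 0.7206
  PC2: 17/68 = 0.25
  PC3: 2/68 = 0.0294

Step 3 — cumulative fraction after k components = (λ_1 + ... + λ_k) / Σ λ:
  k = 1: 49/68 = 0.7206
  k = 2: (49 + 17)/68 = 66/68 = 0.9706
  k = 3: (49 + 17 + 2)/68 = 68/68 = 1

Summary (fraction, with percent):

explained: PC1 0.7206 (72.06%), PC2 0.25 (25%), PC3 0.0294 (2.94%);  cumulative: 0.7206, 0.9706, 1


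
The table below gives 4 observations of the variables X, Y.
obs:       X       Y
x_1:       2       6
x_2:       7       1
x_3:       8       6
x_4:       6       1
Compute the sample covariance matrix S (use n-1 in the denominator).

Step 1 — column means:
  mean(X) = (2 + 7 + 8 + 6) / 4 = 23/4 = 5.75
  mean(Y) = (6 + 1 + 6 + 1) / 4 = 14/4 = 3.5

Step 2 — sample covariance S[i,j] = (1/(n-1)) · Σ_k (x_{k,i} - mean_i) · (x_{k,j} - mean_j), with n-1 = 3.
  S[X,X] = ((-3.75)·(-3.75) + (1.25)·(1.25) + (2.25)·(2.25) + (0.25)·(0.25)) / 3 = 20.75/3 = 6.9167
  S[X,Y] = ((-3.75)·(2.5) + (1.25)·(-2.5) + (2.25)·(2.5) + (0.25)·(-2.5)) / 3 = -7.5/3 = -2.5
  S[Y,Y] = ((2.5)·(2.5) + (-2.5)·(-2.5) + (2.5)·(2.5) + (-2.5)·(-2.5)) / 3 = 25/3 = 8.3333

S is symmetric (S[j,i] = S[i,j]). Assembling:

S = [[6.9167, -2.5],
 [-2.5, 8.3333]]


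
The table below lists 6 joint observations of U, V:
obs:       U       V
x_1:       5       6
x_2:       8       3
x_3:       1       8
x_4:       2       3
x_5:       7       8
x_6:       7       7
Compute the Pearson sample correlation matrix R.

Step 1 — column means:
  mean(U) = (5 + 8 + 1 + 2 + 7 + 7) / 6 = 30/6 = 5
  mean(V) = (6 + 3 + 8 + 3 + 8 + 7) / 6 = 35/6 = 5.8333

Step 2 — sample variances and covariances s[i,j] = (1/(n-1)) · Σ_k (x_{k,i} - mean_i) · (x_{k,j} - mean_j), with n-1 = 5:
  s[U,U] = ((0)·(0) + (3)·(3) + (-4)·(-4) + (-3)·(-3) + (2)·(2) + (2)·(2)) / 5 = 42/5 = 8.4
  s[U,V] = ((0)·(0.1667) + (3)·(-2.8333) + (-4)·(2.1667) + (-3)·(-2.8333) + (2)·(2.1667) + (2)·(1.1667)) / 5 = -2/5 = -0.4
  s[V,V] = ((0.1667)·(0.1667) + (-2.8333)·(-2.8333) + (2.1667)·(2.1667) + (-2.8333)·(-2.8333) + (2.1667)·(2.1667) + (1.1667)·(1.1667)) / 5 = 26.8333/5 = 5.3667
  Sample standard deviations s_i = √(s[i,i]):
  s(U) = √(8.4) = 2.8983
  s(V) = √(5.3667) = 2.3166

Step 3 — r_{ij} = s_{ij} / (s_i · s_j):
  r[U,U] = 1 (diagonal).
  r[U,V] = -0.4 / (2.8983 · 2.3166) = -0.4 / 6.7142 = -0.0596
  r[V,V] = 1 (diagonal).

R is symmetric with unit diagonal. Assembling:

R = [[1, -0.0596],
 [-0.0596, 1]]


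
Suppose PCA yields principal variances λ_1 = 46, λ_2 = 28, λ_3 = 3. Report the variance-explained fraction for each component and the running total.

Step 1 — total variance = trace(Sigma) = Σ λ_i = 46 + 28 + 3 = 77.

Step 2 — fraction explained by component i = λ_i / Σ λ:
  PC1: 46/77 = 0.5974
  PC2: 28/77 = 0.3636
  PC3: 3/77 = 0.039

Step 3 — cumulative fraction after k components = (λ_1 + ... + λ_k) / Σ λ:
  k = 1: 46/77 = 0.5974
  k = 2: (46 + 28)/77 = 74/77 = 0.961
  k = 3: (46 + 28 + 3)/77 = 77/77 = 1

Summary (fraction, with percent):

explained: PC1 0.5974 (59.74%), PC2 0.3636 (36.36%), PC3 0.039 (3.9%);  cumulative: 0.5974, 0.961, 1


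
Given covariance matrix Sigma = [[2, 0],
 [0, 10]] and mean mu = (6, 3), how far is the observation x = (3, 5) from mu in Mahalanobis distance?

Step 1 — centre the observation: (x - mu) = (-3, 2).

Step 2 — invert Sigma. det(Sigma) = 2·10 - (0)² = 20.
  Sigma^{-1} = (1/det) · [[d, -b], [-b, a]] = [[0.5, 0],
 [0, 0.1]].

Step 3 — form the quadratic (x - mu)^T · Sigma^{-1} · (x - mu):
  Sigma^{-1} · (x - mu) = (-1.5, 0.2).
  (x - mu)^T · [Sigma^{-1} · (x - mu)] = (-3)·(-1.5) + (2)·(0.2) = 4.9.

Step 4 — take square root: d = √(4.9) ≈ 2.2136.

d(x, mu) = √(4.9) ≈ 2.2136


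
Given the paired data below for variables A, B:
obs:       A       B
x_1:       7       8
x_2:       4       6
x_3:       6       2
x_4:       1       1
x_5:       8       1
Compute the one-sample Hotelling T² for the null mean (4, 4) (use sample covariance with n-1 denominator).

Step 1 — sample mean vector:
  mean(A) = (7 + 4 + 6 + 1 + 8) / 5 = 26/5 = 5.2
  mean(B) = (8 + 6 + 2 + 1 + 1) / 5 = 18/5 = 3.6
  x̄ = (5.2, 3.6),  deviation x̄ - mu_0 = (5.2, 3.6) - (4, 4) = (1.2, -0.4).

Step 2 — sample covariance matrix, S[i,j] = (1/(n-1)) · Σ_k (x_{k,i} - mean_i) · (x_{k,j} - mean_j), divisor n-1 = 4:
  S[A,A] = ((1.8)·(1.8) + (-1.2)·(-1.2) + (0.8)·(0.8) + (-4.2)·(-4.2) + (2.8)·(2.8)) / 4 = 30.8/4 = 7.7
  S[A,B] = ((1.8)·(4.4) + (-1.2)·(2.4) + (0.8)·(-1.6) + (-4.2)·(-2.6) + (2.8)·(-2.6)) / 4 = 7.4/4 = 1.85
  S[B,B] = ((4.4)·(4.4) + (2.4)·(2.4) + (-1.6)·(-1.6) + (-2.6)·(-2.6) + (-2.6)·(-2.6)) / 4 = 41.2/4 = 10.3
  S = [[7.7, 1.85],
 [1.85, 10.3]].

Step 3 — invert S. det(S) = 7.7·10.3 - (1.85)² = 75.8875.
  S^{-1} = (1/det) · [[d, -b], [-b, a]] = [[0.1357, -0.0244],
 [-0.0244, 0.1015]].

Step 4 — quadratic form (x̄ - mu_0)^T · S^{-1} · (x̄ - mu_0):
  S^{-1} · (x̄ - mu_0) = (0.1726, -0.0698),
  (x̄ - mu_0)^T · [...] = (1.2)·(0.1726) + (-0.4)·(-0.0698) = 0.2351.

Step 5 — scale by n: T² = 5 · 0.2351 = 1.1754.

T² ≈ 1.1754


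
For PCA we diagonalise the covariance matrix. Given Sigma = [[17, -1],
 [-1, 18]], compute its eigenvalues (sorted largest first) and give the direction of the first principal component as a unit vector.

Step 1 — characteristic polynomial of 2×2 Sigma:
  det(Sigma - λI) = λ² - trace · λ + det = 0.
  trace = 17 + 18 = 35, det = 17·18 - (-1)² = 305.
Step 2 — discriminant:
  Δ = trace² - 4·det = 1225 - 1220 = 5.
Step 3 — eigenvalues:
  λ = (trace ± √Δ)/2 = (35 ± 2.2361)/2,
  λ_1 = 18.618,  λ_2 = 16.382.

Step 4 — unit eigenvector for λ_1: solve (Sigma - λ_1 I)v = 0. First row:
  (17 - 18.618)·v_x + (-1)·v_y = 0, i.e. (-1.618)·v_x + (-1)·v_y = 0,
  so v ∝ (b, λ_1 - a) = (-1, 1.618); multiply by -1 so the first entry is positive: u = (1, -1.618).
  ||u|| = √((1)² + (-1.618)²) = √(3.618) ≈ 1.9021,
  v_1 = u/||u|| ≈ (0.5257, -0.8507) (||v_1|| = 1).

λ_1 = 18.618,  λ_2 = 16.382;  v_1 ≈ (0.5257, -0.8507)


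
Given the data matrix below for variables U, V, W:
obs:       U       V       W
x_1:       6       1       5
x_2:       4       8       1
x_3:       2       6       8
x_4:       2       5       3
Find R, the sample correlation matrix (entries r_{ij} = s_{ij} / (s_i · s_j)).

Step 1 — column means:
  mean(U) = (6 + 4 + 2 + 2) / 4 = 14/4 = 3.5
  mean(V) = (1 + 8 + 6 + 5) / 4 = 20/4 = 5
  mean(W) = (5 + 1 + 8 + 3) / 4 = 17/4 = 4.25

Step 2 — sample variances and covariances s[i,j] = (1/(n-1)) · Σ_k (x_{k,i} - mean_i) · (x_{k,j} - mean_j), with n-1 = 3:
  s[U,U] = ((2.5)·(2.5) + (0.5)·(0.5) + (-1.5)·(-1.5) + (-1.5)·(-1.5)) / 3 = 11/3 = 3.6667
  s[U,V] = ((2.5)·(-4) + (0.5)·(3) + (-1.5)·(1) + (-1.5)·(0)) / 3 = -10/3 = -3.3333
  s[U,W] = ((2.5)·(0.75) + (0.5)·(-3.25) + (-1.5)·(3.75) + (-1.5)·(-1.25)) / 3 = -3.5/3 = -1.1667
  s[V,V] = ((-4)·(-4) + (3)·(3) + (1)·(1) + (0)·(0)) / 3 = 26/3 = 8.6667
  s[V,W] = ((-4)·(0.75) + (3)·(-3.25) + (1)·(3.75) + (0)·(-1.25)) / 3 = -9/3 = -3
  s[W,W] = ((0.75)·(0.75) + (-3.25)·(-3.25) + (3.75)·(3.75) + (-1.25)·(-1.25)) / 3 = 26.75/3 = 8.9167
  Sample standard deviations s_i = √(s[i,i]):
  s(U) = √(3.6667) = 1.9149
  s(V) = √(8.6667) = 2.9439
  s(W) = √(8.9167) = 2.9861

Step 3 — r_{ij} = s_{ij} / (s_i · s_j):
  r[U,U] = 1 (diagonal).
  r[U,V] = -3.3333 / (1.9149 · 2.9439) = -3.3333 / 5.6372 = -0.5913
  r[U,W] = -1.1667 / (1.9149 · 2.9861) = -1.1667 / 5.7179 = -0.204
  r[V,V] = 1 (diagonal).
  r[V,W] = -3 / (2.9439 · 2.9861) = -3 / 8.7908 = -0.3413
  r[W,W] = 1 (diagonal).

R is symmetric with unit diagonal. Assembling:

R = [[1, -0.5913, -0.204],
 [-0.5913, 1, -0.3413],
 [-0.204, -0.3413, 1]]


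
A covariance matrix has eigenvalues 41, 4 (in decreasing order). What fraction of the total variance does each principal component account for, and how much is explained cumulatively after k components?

Step 1 — total variance = trace(Sigma) = Σ λ_i = 41 + 4 = 45.

Step 2 — fraction explained by component i = λ_i / Σ λ:
  PC1: 41/45 = 0.9111
  PC2: 4/45 = 0.0889

Step 3 — cumulative fraction after k components = (λ_1 + ... + λ_k) / Σ λ:
  k = 1: 41/45 = 0.9111
  k = 2: (41 + 4)/45 = 45/45 = 1

Summary (fraction, with percent):

explained: PC1 0.9111 (91.11%), PC2 0.0889 (8.89%);  cumulative: 0.9111, 1


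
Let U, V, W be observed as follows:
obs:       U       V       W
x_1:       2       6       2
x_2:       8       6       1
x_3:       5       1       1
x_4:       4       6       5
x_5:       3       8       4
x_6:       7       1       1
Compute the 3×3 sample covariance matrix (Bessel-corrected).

Step 1 — column means:
  mean(U) = (2 + 8 + 5 + 4 + 3 + 7) / 6 = 29/6 = 4.8333
  mean(V) = (6 + 6 + 1 + 6 + 8 + 1) / 6 = 28/6 = 4.6667
  mean(W) = (2 + 1 + 1 + 5 + 4 + 1) / 6 = 14/6 = 2.3333

Step 2 — sample covariance S[i,j] = (1/(n-1)) · Σ_k (x_{k,i} - mean_i) · (x_{k,j} - mean_j), with n-1 = 5.
  S[U,U] = ((-2.8333)·(-2.8333) + (3.1667)·(3.1667) + (0.1667)·(0.1667) + (-0.8333)·(-0.8333) + (-1.8333)·(-1.8333) + (2.1667)·(2.1667)) / 5 = 26.8333/5 = 5.3667
  S[U,V] = ((-2.8333)·(1.3333) + (3.1667)·(1.3333) + (0.1667)·(-3.6667) + (-0.8333)·(1.3333) + (-1.8333)·(3.3333) + (2.1667)·(-3.6667)) / 5 = -15.3333/5 = -3.0667
  S[U,W] = ((-2.8333)·(-0.3333) + (3.1667)·(-1.3333) + (0.1667)·(-1.3333) + (-0.8333)·(2.6667) + (-1.8333)·(1.6667) + (2.1667)·(-1.3333)) / 5 = -11.6667/5 = -2.3333
  S[V,V] = ((1.3333)·(1.3333) + (1.3333)·(1.3333) + (-3.6667)·(-3.6667) + (1.3333)·(1.3333) + (3.3333)·(3.3333) + (-3.6667)·(-3.6667)) / 5 = 43.3333/5 = 8.6667
  S[V,W] = ((1.3333)·(-0.3333) + (1.3333)·(-1.3333) + (-3.6667)·(-1.3333) + (1.3333)·(2.6667) + (3.3333)·(1.6667) + (-3.6667)·(-1.3333)) / 5 = 16.6667/5 = 3.3333
  S[W,W] = ((-0.3333)·(-0.3333) + (-1.3333)·(-1.3333) + (-1.3333)·(-1.3333) + (2.6667)·(2.6667) + (1.6667)·(1.6667) + (-1.3333)·(-1.3333)) / 5 = 15.3333/5 = 3.0667

S is symmetric (S[j,i] = S[i,j]). Assembling:

S = [[5.3667, -3.0667, -2.3333],
 [-3.0667, 8.6667, 3.3333],
 [-2.3333, 3.3333, 3.0667]]


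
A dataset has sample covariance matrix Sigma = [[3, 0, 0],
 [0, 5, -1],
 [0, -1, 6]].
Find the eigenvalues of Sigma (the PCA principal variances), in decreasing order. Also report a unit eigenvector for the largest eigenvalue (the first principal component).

Step 1 — characteristic polynomial p(λ) = det(λI - Sigma) = λ³ - tr·λ² + c_1·λ - det, where tr = trace, c_1 = sum of the principal 2×2 minors, det = det(Sigma):
  tr = 3 + 5 + 6 = 14,
  c_1 = (3·5 - (0)²) + (3·6 - (0)²) + (5·6 - (-1)²) = 15 + 18 + 29 = 62,
  det = 3·(5·6 - (-1)²) - (0)·((0)·6 - (-1)·(0)) + (0)·((0)·(-1) - 5·(0)) = 3·(29) - (0)·(0) + (0)·(0) = 87.
  So p(λ) = λ³ - 14λ² + 62λ - 87.
Step 2 — look for an integer root (rational root theorem: any rational root is an integer divisor of 87). Testing λ = 3:
  p(3) = 27 - 126 + 186 - 87 = 0  ✓
  Dividing out (λ - 3): p(λ) = (λ - 3)(λ² - 11λ + 29).
Step 3 — remaining eigenvalues from the quadratic λ² - 11λ + 29 = 0:
  Δ = 11² - 4·29 = 121 - 116 = 5,  λ = (11 ± √5)/2 = (11 ± 2.2361)/2 ≈ 6.618 or 4.382.
  Sorted: λ_1 = 6.618,  λ_2 = 4.382,  λ_3 = 3  (check: sum = 14 = tr ✓).

Step 4 — unit eigenvector for λ_1 ≈ 6.618: v spans the null space of (Sigma - λ_1 I), whose rows are
  r_1 = (-3.618, 0, 0),  r_2 = (0, -1.618, -1),  r_3 = (0, -1, -0.618).
  v is orthogonal to every row, so take v ∝ r_1 × r_2 = ((0)·(-1) - (0)·(-1.618), (0)·(0) - (-3.618)·(-1), (-3.618)·(-1.618) - (0)·(0)) ≈ (0, -3.618, 5.8541).
  Rescale (multiply by -1 so the first nonzero entry is positive): u = (0, 3.618, -5.8541).
  ||u|| = √((0)² + (3.618)² + (-5.8541)²) = √(47.3607) ≈ 6.8819,  v_1 = u/||u|| ≈ (0, 0.5257, -0.8507) (||v_1|| = 1).

λ_1 = 6.618,  λ_2 = 4.382,  λ_3 = 3;  v_1 ≈ (0, 0.5257, -0.8507)


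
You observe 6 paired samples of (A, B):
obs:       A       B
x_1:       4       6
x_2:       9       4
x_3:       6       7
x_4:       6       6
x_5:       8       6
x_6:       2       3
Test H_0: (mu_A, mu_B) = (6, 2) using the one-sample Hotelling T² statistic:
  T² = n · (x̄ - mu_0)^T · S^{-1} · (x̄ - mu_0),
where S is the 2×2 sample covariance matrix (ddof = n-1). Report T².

Step 1 — sample mean vector:
  mean(A) = (4 + 9 + 6 + 6 + 8 + 2) / 6 = 35/6 = 5.8333
  mean(B) = (6 + 4 + 7 + 6 + 6 + 3) / 6 = 32/6 = 5.3333
  x̄ = (5.8333, 5.3333),  deviation x̄ - mu_0 = (5.8333, 5.3333) - (6, 2) = (-0.1667, 3.3333).

Step 2 — sample covariance matrix, S[i,j] = (1/(n-1)) · Σ_k (x_{k,i} - mean_i) · (x_{k,j} - mean_j), divisor n-1 = 5:
  S[A,A] = ((-1.8333)·(-1.8333) + (3.1667)·(3.1667) + (0.1667)·(0.1667) + (0.1667)·(0.1667) + (2.1667)·(2.1667) + (-3.8333)·(-3.8333)) / 5 = 32.8333/5 = 6.5667
  S[A,B] = ((-1.8333)·(0.6667) + (3.1667)·(-1.3333) + (0.1667)·(1.6667) + (0.1667)·(0.6667) + (2.1667)·(0.6667) + (-3.8333)·(-2.3333)) / 5 = 5.3333/5 = 1.0667
  S[B,B] = ((0.6667)·(0.6667) + (-1.3333)·(-1.3333) + (1.6667)·(1.6667) + (0.6667)·(0.6667) + (0.6667)·(0.6667) + (-2.3333)·(-2.3333)) / 5 = 11.3333/5 = 2.2667
  S = [[6.5667, 1.0667],
 [1.0667, 2.2667]].

Step 3 — invert S. det(S) = 6.5667·2.2667 - (1.0667)² = 13.7467.
  S^{-1} = (1/det) · [[d, -b], [-b, a]] = [[0.1649, -0.0776],
 [-0.0776, 0.4777]].

Step 4 — quadratic form (x̄ - mu_0)^T · S^{-1} · (x̄ - mu_0):
  S^{-1} · (x̄ - mu_0) = (-0.2861, 1.6052),
  (x̄ - mu_0)^T · [...] = (-0.1667)·(-0.2861) + (3.3333)·(1.6052) = 5.3985.

Step 5 — scale by n: T² = 6 · 5.3985 = 32.3909.

T² ≈ 32.3909


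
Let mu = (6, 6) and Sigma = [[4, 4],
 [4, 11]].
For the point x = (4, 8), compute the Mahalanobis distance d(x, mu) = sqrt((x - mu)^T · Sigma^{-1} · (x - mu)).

Step 1 — centre the observation: (x - mu) = (-2, 2).

Step 2 — invert Sigma. det(Sigma) = 4·11 - (4)² = 28.
  Sigma^{-1} = (1/det) · [[d, -b], [-b, a]] = [[0.3929, -0.1429],
 [-0.1429, 0.1429]].

Step 3 — form the quadratic (x - mu)^T · Sigma^{-1} · (x - mu):
  Sigma^{-1} · (x - mu) = (-1.0714, 0.5714).
  (x - mu)^T · [Sigma^{-1} · (x - mu)] = (-2)·(-1.0714) + (2)·(0.5714) = 3.2857.

Step 4 — take square root: d = √(3.2857) ≈ 1.8127.

d(x, mu) = √(3.2857) ≈ 1.8127


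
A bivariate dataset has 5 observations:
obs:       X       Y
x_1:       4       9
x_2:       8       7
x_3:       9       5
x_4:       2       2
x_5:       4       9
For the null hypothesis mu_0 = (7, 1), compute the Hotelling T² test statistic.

Step 1 — sample mean vector:
  mean(X) = (4 + 8 + 9 + 2 + 4) / 5 = 27/5 = 5.4
  mean(Y) = (9 + 7 + 5 + 2 + 9) / 5 = 32/5 = 6.4
  x̄ = (5.4, 6.4),  deviation x̄ - mu_0 = (5.4, 6.4) - (7, 1) = (-1.6, 5.4).

Step 2 — sample covariance matrix, S[i,j] = (1/(n-1)) · Σ_k (x_{k,i} - mean_i) · (x_{k,j} - mean_j), divisor n-1 = 4:
  S[X,X] = ((-1.4)·(-1.4) + (2.6)·(2.6) + (3.6)·(3.6) + (-3.4)·(-3.4) + (-1.4)·(-1.4)) / 4 = 35.2/4 = 8.8
  S[X,Y] = ((-1.4)·(2.6) + (2.6)·(0.6) + (3.6)·(-1.4) + (-3.4)·(-4.4) + (-1.4)·(2.6)) / 4 = 4.2/4 = 1.05
  S[Y,Y] = ((2.6)·(2.6) + (0.6)·(0.6) + (-1.4)·(-1.4) + (-4.4)·(-4.4) + (2.6)·(2.6)) / 4 = 35.2/4 = 8.8
  S = [[8.8, 1.05],
 [1.05, 8.8]].

Step 3 — invert S. det(S) = 8.8·8.8 - (1.05)² = 76.3375.
  S^{-1} = (1/det) · [[d, -b], [-b, a]] = [[0.1153, -0.0138],
 [-0.0138, 0.1153]].

Step 4 — quadratic form (x̄ - mu_0)^T · S^{-1} · (x̄ - mu_0):
  S^{-1} · (x̄ - mu_0) = (-0.2587, 0.6445),
  (x̄ - mu_0)^T · [...] = (-1.6)·(-0.2587) + (5.4)·(0.6445) = 3.8943.

Step 5 — scale by n: T² = 5 · 3.8943 = 19.4714.

T² ≈ 19.4714


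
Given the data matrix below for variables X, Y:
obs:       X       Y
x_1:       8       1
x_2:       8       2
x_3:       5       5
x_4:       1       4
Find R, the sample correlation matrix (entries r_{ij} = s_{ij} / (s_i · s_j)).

Step 1 — column means:
  mean(X) = (8 + 8 + 5 + 1) / 4 = 22/4 = 5.5
  mean(Y) = (1 + 2 + 5 + 4) / 4 = 12/4 = 3

Step 2 — sample variances and covariances s[i,j] = (1/(n-1)) · Σ_k (x_{k,i} - mean_i) · (x_{k,j} - mean_j), with n-1 = 3:
  s[X,X] = ((2.5)·(2.5) + (2.5)·(2.5) + (-0.5)·(-0.5) + (-4.5)·(-4.5)) / 3 = 33/3 = 11
  s[X,Y] = ((2.5)·(-2) + (2.5)·(-1) + (-0.5)·(2) + (-4.5)·(1)) / 3 = -13/3 = -4.3333
  s[Y,Y] = ((-2)·(-2) + (-1)·(-1) + (2)·(2) + (1)·(1)) / 3 = 10/3 = 3.3333
  Sample standard deviations s_i = √(s[i,i]):
  s(X) = √(11) = 3.3166
  s(Y) = √(3.3333) = 1.8257

Step 3 — r_{ij} = s_{ij} / (s_i · s_j):
  r[X,X] = 1 (diagonal).
  r[X,Y] = -4.3333 / (3.3166 · 1.8257) = -4.3333 / 6.0553 = -0.7156
  r[Y,Y] = 1 (diagonal).

R is symmetric with unit diagonal. Assembling:

R = [[1, -0.7156],
 [-0.7156, 1]]


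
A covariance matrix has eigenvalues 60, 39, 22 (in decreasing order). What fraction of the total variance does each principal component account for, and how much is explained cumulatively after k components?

Step 1 — total variance = trace(Sigma) = Σ λ_i = 60 + 39 + 22 = 121.

Step 2 — fraction explained by component i = λ_i / Σ λ:
  PC1: 60/121 = 0.4959
  PC2: 39/121 = 0.3223
  PC3: 22/121 = 0.1818

Step 3 — cumulative fraction after k components = (λ_1 + ... + λ_k) / Σ λ:
  k = 1: 60/121 = 0.4959
  k = 2: (60 + 39)/121 = 99/121 = 0.8182
  k = 3: (60 + 39 + 22)/121 = 121/121 = 1

Summary (fraction, with percent):

explained: PC1 0.4959 (49.59%), PC2 0.3223 (32.23%), PC3 0.1818 (18.18%);  cumulative: 0.4959, 0.8182, 1


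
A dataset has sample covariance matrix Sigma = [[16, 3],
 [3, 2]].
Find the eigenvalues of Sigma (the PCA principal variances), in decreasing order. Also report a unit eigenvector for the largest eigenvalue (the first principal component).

Step 1 — characteristic polynomial of 2×2 Sigma:
  det(Sigma - λI) = λ² - trace · λ + det = 0.
  trace = 16 + 2 = 18, det = 16·2 - (3)² = 23.
Step 2 — discriminant:
  Δ = trace² - 4·det = 324 - 92 = 232.
Step 3 — eigenvalues:
  λ = (trace ± √Δ)/2 = (18 ± 15.2315)/2,
  λ_1 = 16.6158,  λ_2 = 1.3842.

Step 4 — unit eigenvector for λ_1: solve (Sigma - λ_1 I)v = 0. First row:
  (16 - 16.6158)·v_x + (3)·v_y = 0, i.e. (-0.6158)·v_x + (3)·v_y = 0,
  so v ∝ (b, λ_1 - a) = (3, 0.6158) = u.
  ||u|| = √((3)² + (0.6158)²) = √(9.3792) ≈ 3.0625,
  v_1 = u/||u|| ≈ (0.9796, 0.2011) (||v_1|| = 1).

λ_1 = 16.6158,  λ_2 = 1.3842;  v_1 ≈ (0.9796, 0.2011)


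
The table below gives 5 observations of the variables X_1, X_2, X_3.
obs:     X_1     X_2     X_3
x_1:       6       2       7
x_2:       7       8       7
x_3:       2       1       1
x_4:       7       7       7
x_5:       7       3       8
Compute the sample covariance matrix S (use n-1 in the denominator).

Step 1 — column means:
  mean(X_1) = (6 + 7 + 2 + 7 + 7) / 5 = 29/5 = 5.8
  mean(X_2) = (2 + 8 + 1 + 7 + 3) / 5 = 21/5 = 4.2
  mean(X_3) = (7 + 7 + 1 + 7 + 8) / 5 = 30/5 = 6

Step 2 — sample covariance S[i,j] = (1/(n-1)) · Σ_k (x_{k,i} - mean_i) · (x_{k,j} - mean_j), with n-1 = 4.
  S[X_1,X_1] = ((0.2)·(0.2) + (1.2)·(1.2) + (-3.8)·(-3.8) + (1.2)·(1.2) + (1.2)·(1.2)) / 4 = 18.8/4 = 4.7
  S[X_1,X_2] = ((0.2)·(-2.2) + (1.2)·(3.8) + (-3.8)·(-3.2) + (1.2)·(2.8) + (1.2)·(-1.2)) / 4 = 18.2/4 = 4.55
  S[X_1,X_3] = ((0.2)·(1) + (1.2)·(1) + (-3.8)·(-5) + (1.2)·(1) + (1.2)·(2)) / 4 = 24/4 = 6
  S[X_2,X_2] = ((-2.2)·(-2.2) + (3.8)·(3.8) + (-3.2)·(-3.2) + (2.8)·(2.8) + (-1.2)·(-1.2)) / 4 = 38.8/4 = 9.7
  S[X_2,X_3] = ((-2.2)·(1) + (3.8)·(1) + (-3.2)·(-5) + (2.8)·(1) + (-1.2)·(2)) / 4 = 18/4 = 4.5
  S[X_3,X_3] = ((1)·(1) + (1)·(1) + (-5)·(-5) + (1)·(1) + (2)·(2)) / 4 = 32/4 = 8

S is symmetric (S[j,i] = S[i,j]). Assembling:

S = [[4.7, 4.55, 6],
 [4.55, 9.7, 4.5],
 [6, 4.5, 8]]


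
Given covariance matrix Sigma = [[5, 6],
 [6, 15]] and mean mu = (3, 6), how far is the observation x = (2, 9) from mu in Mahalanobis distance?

Step 1 — centre the observation: (x - mu) = (-1, 3).

Step 2 — invert Sigma. det(Sigma) = 5·15 - (6)² = 39.
  Sigma^{-1} = (1/det) · [[d, -b], [-b, a]] = [[0.3846, -0.1538],
 [-0.1538, 0.1282]].

Step 3 — form the quadratic (x - mu)^T · Sigma^{-1} · (x - mu):
  Sigma^{-1} · (x - mu) = (-0.8462, 0.5385).
  (x - mu)^T · [Sigma^{-1} · (x - mu)] = (-1)·(-0.8462) + (3)·(0.5385) = 2.4615.

Step 4 — take square root: d = √(2.4615) ≈ 1.5689.

d(x, mu) = √(2.4615) ≈ 1.5689


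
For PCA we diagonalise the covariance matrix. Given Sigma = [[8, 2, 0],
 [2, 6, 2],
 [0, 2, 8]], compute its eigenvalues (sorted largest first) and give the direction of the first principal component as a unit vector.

Step 1 — characteristic polynomial p(λ) = det(λI - Sigma) = λ³ - tr·λ² + c_1·λ - det, where tr = trace, c_1 = sum of the principal 2×2 minors, det = det(Sigma):
  tr = 8 + 6 + 8 = 22,
  c_1 = (8·6 - (2)²) + (8·8 - (0)²) + (6·8 - (2)²) = 44 + 64 + 44 = 152,
  det = 8·(6·8 - (2)²) - (2)·((2)·8 - (2)·(0)) + (0)·((2)·(2) - 6·(0)) = 8·(44) - (2)·(16) + (0)·(4) = 320.
  So p(λ) = λ³ - 22λ² + 152λ - 320.
Step 2 — look for an integer root (rational root theorem: any rational root is an integer divisor of 320). Testing λ = 4:
  p(4) = 64 - 352 + 608 - 320 = 0  ✓
  Dividing out (λ - 4): p(λ) = (λ - 4)(λ² - 18λ + 80).
Step 3 — remaining eigenvalues from the quadratic λ² - 18λ + 80 = 0:
  Δ = 18² - 4·80 = 324 - 320 = 4,  λ = (18 ± √4)/2 = (18 ± 2)/2 = 10 or 8.
  Sorted: λ_1 = 10,  λ_2 = 8,  λ_3 = 4  (check: sum = 22 = tr ✓).

Step 4 — unit eigenvector for λ_1 = 10: v spans the null space of (Sigma - λ_1 I), whose rows are
  r_1 = (-2, 2, 0),  r_2 = (2, -4, 2),  r_3 = (0, 2, -2).
  v is orthogonal to every row, so take v ∝ r_1 × r_2 = ((2)·(2) - (0)·(-4), (0)·(2) - (-2)·(2), (-2)·(-4) - (2)·(2)) = (4, 4, 4).
  Rescale (divide by 4): u = (1, 1, 1).
  ||u|| = √((1)² + (1)² + (1)²) = √(3) ≈ 1.7321,  v_1 = u/||u|| ≈ (0.5774, 0.5774, 0.5774) (||v_1|| = 1).

λ_1 = 10,  λ_2 = 8,  λ_3 = 4;  v_1 ≈ (0.5774, 0.5774, 0.5774)
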